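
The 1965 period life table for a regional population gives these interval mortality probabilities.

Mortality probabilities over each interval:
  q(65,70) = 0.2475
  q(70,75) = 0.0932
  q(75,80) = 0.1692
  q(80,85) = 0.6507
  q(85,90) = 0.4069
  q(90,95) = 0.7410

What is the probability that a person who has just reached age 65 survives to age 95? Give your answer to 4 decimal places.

0.0304

P(survive 65→95) = (1 − 0.2475) × (1 − 0.0932) × (1 − 0.1692) × (1 − 0.6507) × (1 − 0.4069) × (1 − 0.7410).
= 0.7525 × 0.9068 × 0.8308 × 0.3493 × 0.5931 × 0.2590 = 0.030419.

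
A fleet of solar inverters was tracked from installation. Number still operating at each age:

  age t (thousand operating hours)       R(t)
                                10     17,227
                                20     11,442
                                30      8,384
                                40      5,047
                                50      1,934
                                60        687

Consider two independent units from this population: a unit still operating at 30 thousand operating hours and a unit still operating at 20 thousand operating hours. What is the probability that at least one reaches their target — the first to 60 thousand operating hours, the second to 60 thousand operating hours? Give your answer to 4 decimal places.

p₁ = R(60)/R(30) = 687/8,384 = 0.081942; p₂ = R(60)/R(20) = 687/11,442 = 0.060042.
P(at least one) = 1 − (1−p₁)(1−p₂) = 1 − 0.918058 × 0.939958 = 0.137064.

0.1371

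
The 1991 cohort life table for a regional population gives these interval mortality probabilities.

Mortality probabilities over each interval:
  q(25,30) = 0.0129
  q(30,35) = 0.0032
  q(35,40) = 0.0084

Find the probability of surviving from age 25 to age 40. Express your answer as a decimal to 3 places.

0.976

P(survive 25→40) = (1 − 0.0129) × (1 − 0.0032) × (1 − 0.0084).
= 0.9871 × 0.9968 × 0.9916 = 0.975676.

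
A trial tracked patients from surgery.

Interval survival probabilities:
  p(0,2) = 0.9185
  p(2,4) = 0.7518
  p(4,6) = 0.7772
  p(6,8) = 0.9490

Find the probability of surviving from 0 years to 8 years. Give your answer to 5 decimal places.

0.50931

P(survive 0→8) = 0.9185 × 0.7518 × 0.7772 × 0.9490.
= 0.509308.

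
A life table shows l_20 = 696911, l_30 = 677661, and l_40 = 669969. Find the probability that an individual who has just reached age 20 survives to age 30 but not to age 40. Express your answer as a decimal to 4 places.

We want 10|10q20 = (l_30 − l_40)/l_20.
This is the probability of reaching 30 but not 40, conditional on being alive at 20: (l_30 − l_40) / l_20.
= (677661 − 669969) / 696911 = 7692 / 696911 = 0.011037.

0.0110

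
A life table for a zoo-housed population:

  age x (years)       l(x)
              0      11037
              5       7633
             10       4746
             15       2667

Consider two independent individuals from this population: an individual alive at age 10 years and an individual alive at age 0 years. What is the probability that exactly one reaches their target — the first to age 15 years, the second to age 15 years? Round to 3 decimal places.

p₁ = l(15)/l(10) = 2667/4746 = 0.561947; p₂ = l(15)/l(0) = 2667/11037 = 0.241642.
P(exactly one) = p₁(1−p₂) + (1−p₁)p₂ = 0.426157 + 0.105852 = 0.532009.

0.532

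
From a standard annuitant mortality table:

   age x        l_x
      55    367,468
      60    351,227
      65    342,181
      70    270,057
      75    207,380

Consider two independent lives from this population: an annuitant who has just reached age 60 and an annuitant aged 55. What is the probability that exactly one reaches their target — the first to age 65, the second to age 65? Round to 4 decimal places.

p₁ = l_65/l_60 = 342,181/351,227 = 0.974245; p₂ = l_65/l_55 = 342,181/367,468 = 0.931186.
P(exactly one) = p₁(1−p₂) + (1−p₁)p₂ = 0.067042 + 0.023983 = 0.091024.

0.0910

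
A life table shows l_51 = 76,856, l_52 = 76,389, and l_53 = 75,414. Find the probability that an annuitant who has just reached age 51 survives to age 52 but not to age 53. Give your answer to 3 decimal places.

0.013

We want 1|1q51 = (l_52 − l_53)/l_51.
This is the probability of reaching 52 but not 53, conditional on being alive at 51: (l_52 − l_53) / l_51.
= (76,389 − 75,414) / 76,856 = 975 / 76,856 = 0.012686.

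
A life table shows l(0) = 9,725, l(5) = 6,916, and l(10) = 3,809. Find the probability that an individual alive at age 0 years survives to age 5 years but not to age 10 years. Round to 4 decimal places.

0.3195

This is the probability of reaching 5 but not 10, conditional on being alive at 0: (l(5) − l(10)) / l(0).
= (6,916 − 3,809) / 9,725 = 3,107 / 9,725 = 0.319486.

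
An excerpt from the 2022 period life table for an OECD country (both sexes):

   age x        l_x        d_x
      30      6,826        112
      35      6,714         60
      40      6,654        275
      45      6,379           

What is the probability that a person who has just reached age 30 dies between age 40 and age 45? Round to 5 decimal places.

This is the probability of reaching 40 but not 45, conditional on being alive at 30: (l_40 − l_45) / l_30.
= (6,654 − 6,379) / 6,826 = 275 / 6,826 = 0.040287.

0.04029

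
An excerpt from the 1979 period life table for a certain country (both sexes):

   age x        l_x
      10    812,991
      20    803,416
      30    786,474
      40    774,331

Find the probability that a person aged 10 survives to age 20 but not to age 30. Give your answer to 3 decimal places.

We want 10|10q10 = (l_20 − l_30)/l_10.
This is the probability of reaching 20 but not 30, conditional on being alive at 10: (l_20 − l_30) / l_10.
= (803,416 − 786,474) / 812,991 = 16,942 / 812,991 = 0.020839.

0.021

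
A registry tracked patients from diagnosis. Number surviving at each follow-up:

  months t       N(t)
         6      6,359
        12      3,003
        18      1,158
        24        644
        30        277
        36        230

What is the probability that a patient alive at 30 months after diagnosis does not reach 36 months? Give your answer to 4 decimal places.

0.1697

P(die before 36 | alive at 30) = 1 − N(36)/N(30) = 1 − 230/277 = (47)/277 = 0.169675.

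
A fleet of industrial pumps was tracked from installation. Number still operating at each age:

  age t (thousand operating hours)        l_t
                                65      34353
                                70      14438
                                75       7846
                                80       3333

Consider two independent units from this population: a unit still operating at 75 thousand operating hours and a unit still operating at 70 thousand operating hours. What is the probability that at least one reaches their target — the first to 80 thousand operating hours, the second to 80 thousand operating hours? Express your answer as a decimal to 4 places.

0.5576

p₁ = l_80/l_75 = 3333/7846 = 0.424802; p₂ = l_80/l_70 = 3333/14438 = 0.230849.
P(at least one) = 1 − (1−p₁)(1−p₂) = 1 − 0.575198 × 0.769151 = 0.557586.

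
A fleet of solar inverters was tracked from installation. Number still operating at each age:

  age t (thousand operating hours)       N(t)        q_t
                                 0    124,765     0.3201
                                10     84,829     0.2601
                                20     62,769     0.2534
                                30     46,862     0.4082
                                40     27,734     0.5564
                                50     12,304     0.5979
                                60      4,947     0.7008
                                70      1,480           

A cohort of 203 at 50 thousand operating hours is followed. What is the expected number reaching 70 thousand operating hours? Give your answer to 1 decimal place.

24.4

The relevant probability is 1,480/12,304 = 0.120286.
Expected number = 203 × 0.120286 = 24.4.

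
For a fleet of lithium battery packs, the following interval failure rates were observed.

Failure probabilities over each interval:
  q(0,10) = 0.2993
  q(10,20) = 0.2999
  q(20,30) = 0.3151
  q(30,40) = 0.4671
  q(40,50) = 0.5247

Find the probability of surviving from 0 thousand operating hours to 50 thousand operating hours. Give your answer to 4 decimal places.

Survival from 0 to 50 is the product of surviving each interval: (1 − 0.2993) × (1 − 0.2999) × (1 − 0.3151) × (1 − 0.4671) × (1 − 0.5247).
= 0.7007 × 0.7001 × 0.6849 × 0.5329 × 0.4753 = 0.085101.

0.0851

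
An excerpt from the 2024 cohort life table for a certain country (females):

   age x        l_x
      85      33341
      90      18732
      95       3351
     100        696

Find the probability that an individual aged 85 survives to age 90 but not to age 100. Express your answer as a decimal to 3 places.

0.541

This is the probability of reaching 90 but not 100, conditional on being alive at 85: (l_90 − l_100) / l_85.
= (18732 − 696) / 33341 = 18036 / 33341 = 0.540956.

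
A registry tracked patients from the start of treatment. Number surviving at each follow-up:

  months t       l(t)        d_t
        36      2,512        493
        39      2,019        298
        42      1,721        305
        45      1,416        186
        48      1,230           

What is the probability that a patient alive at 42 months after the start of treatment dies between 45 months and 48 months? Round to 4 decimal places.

0.1081

This is the probability of reaching 45 but not 48, conditional on being alive at 42: (l(45) − l(48)) / l(42).
= (1,416 − 1,230) / 1,721 = 186 / 1,721 = 0.108077.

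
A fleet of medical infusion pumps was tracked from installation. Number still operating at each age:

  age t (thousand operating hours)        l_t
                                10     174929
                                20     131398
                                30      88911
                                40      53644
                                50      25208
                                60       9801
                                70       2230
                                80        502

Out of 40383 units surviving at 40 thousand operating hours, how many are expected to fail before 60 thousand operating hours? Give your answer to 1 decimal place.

33004.8

The relevant probability is 1 − 9801/53644 = 0.817296.
Expected number = 40383 × 0.817296 = 33004.8.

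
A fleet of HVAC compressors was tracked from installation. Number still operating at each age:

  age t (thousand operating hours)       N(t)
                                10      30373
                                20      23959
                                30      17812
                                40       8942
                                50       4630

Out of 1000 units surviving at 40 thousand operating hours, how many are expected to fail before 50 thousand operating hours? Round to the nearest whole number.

The relevant probability is 1 − 4630/8942 = 0.482219.
Expected number = 1000 × 0.482219 = 482.

482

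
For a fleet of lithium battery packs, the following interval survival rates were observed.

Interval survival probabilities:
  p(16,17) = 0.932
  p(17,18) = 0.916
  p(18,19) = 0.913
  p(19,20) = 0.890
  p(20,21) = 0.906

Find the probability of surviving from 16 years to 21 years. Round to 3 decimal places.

Survival from 16 to 21 is the product of surviving each interval: 0.932 × 0.916 × 0.913 × 0.890 × 0.906.
= 0.628493.

0.628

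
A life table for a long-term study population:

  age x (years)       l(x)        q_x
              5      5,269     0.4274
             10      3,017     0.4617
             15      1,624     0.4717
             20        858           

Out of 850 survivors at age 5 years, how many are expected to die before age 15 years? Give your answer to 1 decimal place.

588.0

The relevant probability is 1 − 1,624/5,269 = 0.691782.
Expected number = 850 × 0.691782 = 588.0.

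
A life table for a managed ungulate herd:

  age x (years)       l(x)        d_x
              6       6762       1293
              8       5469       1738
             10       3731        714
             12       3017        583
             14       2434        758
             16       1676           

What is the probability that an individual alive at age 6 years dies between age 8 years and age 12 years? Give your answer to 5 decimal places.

This is the probability of reaching 8 but not 12, conditional on being alive at 6: (l(8) − l(12)) / l(6).
= (5469 − 3017) / 6762 = 2452 / 6762 = 0.362615.

0.36261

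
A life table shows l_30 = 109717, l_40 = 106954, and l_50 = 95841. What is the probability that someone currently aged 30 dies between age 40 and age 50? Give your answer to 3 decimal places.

This is the probability of reaching 40 but not 50, conditional on being alive at 30: (l_40 − l_50) / l_30.
= (106954 − 95841) / 109717 = 11113 / 109717 = 0.101288.

0.101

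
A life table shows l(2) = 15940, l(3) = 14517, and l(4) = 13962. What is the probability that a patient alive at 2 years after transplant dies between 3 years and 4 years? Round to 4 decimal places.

0.0348

This is the probability of reaching 3 but not 4, conditional on being alive at 2: (l(3) − l(4)) / l(2).
= (14517 − 13962) / 15940 = 555 / 15940 = 0.034818.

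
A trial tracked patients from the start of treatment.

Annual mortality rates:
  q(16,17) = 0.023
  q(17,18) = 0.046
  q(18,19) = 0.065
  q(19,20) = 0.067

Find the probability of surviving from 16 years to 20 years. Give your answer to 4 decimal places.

0.8131

Survival from 16 to 20 is the product of surviving each interval: (1 − 0.023) × (1 − 0.046) × (1 − 0.065) × (1 − 0.067).
= 0.977 × 0.954 × 0.935 × 0.933 = 0.813085.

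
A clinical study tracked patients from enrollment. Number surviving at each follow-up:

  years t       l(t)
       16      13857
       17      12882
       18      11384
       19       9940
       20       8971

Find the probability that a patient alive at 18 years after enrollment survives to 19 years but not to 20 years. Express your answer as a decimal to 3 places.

This is the probability of reaching 19 but not 20, conditional on being alive at 18: (l(19) − l(20)) / l(18).
= (9940 − 8971) / 11384 = 969 / 11384 = 0.085119.

0.085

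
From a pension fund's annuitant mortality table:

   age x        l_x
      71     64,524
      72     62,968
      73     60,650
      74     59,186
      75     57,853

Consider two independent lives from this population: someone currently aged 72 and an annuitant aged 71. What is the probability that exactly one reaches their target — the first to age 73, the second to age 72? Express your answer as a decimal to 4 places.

0.0592

p₁ = l_73/l_72 = 60,650/62,968 = 0.963188; p₂ = l_72/l_71 = 62,968/64,524 = 0.975885.
P(exactly one) = p₁(1−p₂) + (1−p₁)p₂ = 0.023227 + 0.035924 = 0.059152.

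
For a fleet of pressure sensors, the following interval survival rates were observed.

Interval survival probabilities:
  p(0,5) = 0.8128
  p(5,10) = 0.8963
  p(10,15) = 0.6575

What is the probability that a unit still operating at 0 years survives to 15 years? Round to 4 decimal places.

0.4790

P(survive 0→15) = 0.8128 × 0.8963 × 0.6575.
= 0.478997.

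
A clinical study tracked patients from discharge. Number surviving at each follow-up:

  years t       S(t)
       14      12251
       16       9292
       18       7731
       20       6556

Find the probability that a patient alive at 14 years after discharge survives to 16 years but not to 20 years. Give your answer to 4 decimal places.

0.2233

This is the probability of reaching 16 but not 20, conditional on being alive at 14: (S(16) − S(20)) / S(14).
= (9292 − 6556) / 12251 = 2736 / 12251 = 0.223329.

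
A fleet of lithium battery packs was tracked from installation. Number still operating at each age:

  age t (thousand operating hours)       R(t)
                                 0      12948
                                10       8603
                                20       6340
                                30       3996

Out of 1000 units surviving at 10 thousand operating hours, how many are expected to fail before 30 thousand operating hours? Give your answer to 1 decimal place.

The relevant probability is 1 − 3996/8603 = 0.535511.
Expected number = 1000 × 0.535511 = 535.5.

535.5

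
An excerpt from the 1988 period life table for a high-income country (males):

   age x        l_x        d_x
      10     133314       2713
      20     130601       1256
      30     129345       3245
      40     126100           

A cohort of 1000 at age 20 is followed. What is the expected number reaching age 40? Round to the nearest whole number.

The relevant probability is 126100/130601 = 0.965536.
Expected number = 1000 × 0.965536 = 966.

966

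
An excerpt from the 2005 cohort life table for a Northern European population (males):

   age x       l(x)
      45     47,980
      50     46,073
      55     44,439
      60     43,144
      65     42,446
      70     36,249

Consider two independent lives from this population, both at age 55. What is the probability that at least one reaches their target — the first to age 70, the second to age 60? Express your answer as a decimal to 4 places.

p₁ = l(70)/l(55) = 36,249/44,439 = 0.815702; p₂ = l(60)/l(55) = 43,144/44,439 = 0.970859.
P(at least one) = 1 − (1−p₁)(1−p₂) = 1 − 0.184298 × 0.029141 = 0.994629.

0.9946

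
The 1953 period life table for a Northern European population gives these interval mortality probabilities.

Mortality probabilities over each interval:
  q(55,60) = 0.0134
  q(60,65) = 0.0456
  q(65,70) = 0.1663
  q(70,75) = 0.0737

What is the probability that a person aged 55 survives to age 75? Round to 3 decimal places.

0.727

Chaining the interval survival probabilities: (1 − 0.0134) × (1 − 0.0456) × (1 − 0.1663) × (1 − 0.0737).
= 0.9866 × 0.9544 × 0.8337 × 0.9263 = 0.727165.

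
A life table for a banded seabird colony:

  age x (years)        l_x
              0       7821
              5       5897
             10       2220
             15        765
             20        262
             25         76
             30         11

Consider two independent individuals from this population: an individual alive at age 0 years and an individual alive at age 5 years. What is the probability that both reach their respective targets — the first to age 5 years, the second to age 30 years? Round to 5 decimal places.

0.00141

p₁ = l_5/l_0 = 5897/7821 = 0.753996; p₂ = l_30/l_5 = 11/5897 = 0.001865.
P(both) = p₁ × p₂ = 0.753996 × 0.001865 = 0.001406.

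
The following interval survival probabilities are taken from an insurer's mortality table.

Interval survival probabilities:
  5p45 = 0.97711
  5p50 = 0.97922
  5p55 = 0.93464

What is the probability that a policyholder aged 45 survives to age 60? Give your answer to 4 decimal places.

0.8943

Survival from 45 to 60 is the product of surviving each interval: 0.97711 × 0.97922 × 0.93464.
= 0.894269.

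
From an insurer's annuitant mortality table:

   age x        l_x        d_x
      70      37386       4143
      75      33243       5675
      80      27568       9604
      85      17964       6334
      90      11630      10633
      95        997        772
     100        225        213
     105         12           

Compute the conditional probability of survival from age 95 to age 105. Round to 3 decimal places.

0.012

We want 10p95 = l_105/l_95.
The conditional survival probability is l_105/l_95 = 12/997 = 0.012036.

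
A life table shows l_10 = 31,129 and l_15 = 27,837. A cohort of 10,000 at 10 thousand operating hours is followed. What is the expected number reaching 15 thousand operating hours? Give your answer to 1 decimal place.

8942.5

The relevant probability is 27,837/31,129 = 0.894247.
Expected number = 10,000 × 0.894247 = 8942.5.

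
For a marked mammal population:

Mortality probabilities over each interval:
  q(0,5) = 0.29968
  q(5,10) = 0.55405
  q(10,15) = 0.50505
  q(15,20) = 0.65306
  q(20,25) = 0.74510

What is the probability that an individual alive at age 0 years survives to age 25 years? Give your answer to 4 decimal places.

0.0137

Survival from 0 to 25 is the product of surviving each interval: (1 − 0.29968) × (1 − 0.55405) × (1 − 0.50505) × (1 − 0.65306) × (1 − 0.74510).
= 0.70032 × 0.44595 × 0.49495 × 0.34694 × 0.25490 = 0.013670.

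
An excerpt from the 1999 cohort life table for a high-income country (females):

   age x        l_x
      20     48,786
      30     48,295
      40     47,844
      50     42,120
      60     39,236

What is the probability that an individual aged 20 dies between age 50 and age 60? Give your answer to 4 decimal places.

0.0591

This is the probability of reaching 50 but not 60, conditional on being alive at 20: (l_50 − l_60) / l_20.
= (42,120 − 39,236) / 48,786 = 2,884 / 48,786 = 0.059115.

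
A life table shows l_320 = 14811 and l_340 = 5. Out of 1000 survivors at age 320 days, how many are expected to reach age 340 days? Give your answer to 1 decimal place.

0.3

The relevant probability is 5/14811 = 0.000338.
Expected number = 1000 × 0.000338 = 0.3.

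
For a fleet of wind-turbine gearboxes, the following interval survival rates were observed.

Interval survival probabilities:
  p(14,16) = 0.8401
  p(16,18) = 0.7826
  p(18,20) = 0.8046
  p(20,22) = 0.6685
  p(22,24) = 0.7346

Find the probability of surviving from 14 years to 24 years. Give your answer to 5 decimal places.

Survival from 14 to 24 is the product of surviving each interval: 0.8401 × 0.7826 × 0.8046 × 0.6685 × 0.7346.
= 0.259778.

0.25978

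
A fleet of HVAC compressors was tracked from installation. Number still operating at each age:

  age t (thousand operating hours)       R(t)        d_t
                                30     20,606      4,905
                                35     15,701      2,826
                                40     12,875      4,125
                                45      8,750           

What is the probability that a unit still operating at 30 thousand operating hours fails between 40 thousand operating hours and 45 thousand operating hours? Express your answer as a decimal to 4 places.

0.2002

This is the probability of reaching 40 but not 45, conditional on being operational at 30: (R(40) − R(45)) / R(30).
= (12,875 − 8,750) / 20,606 = 4,125 / 20,606 = 0.200184.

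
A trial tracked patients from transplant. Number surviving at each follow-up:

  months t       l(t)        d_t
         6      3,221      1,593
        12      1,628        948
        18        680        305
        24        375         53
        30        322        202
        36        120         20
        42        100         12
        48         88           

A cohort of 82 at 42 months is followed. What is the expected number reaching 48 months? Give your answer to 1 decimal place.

The relevant probability is 88/100 = 0.880000.
Expected number = 82 × 0.880000 = 72.2.

72.2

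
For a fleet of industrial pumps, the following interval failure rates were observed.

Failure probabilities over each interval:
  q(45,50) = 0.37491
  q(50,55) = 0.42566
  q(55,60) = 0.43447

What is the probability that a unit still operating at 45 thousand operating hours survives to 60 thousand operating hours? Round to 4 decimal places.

The overall survival probability is (1 − 0.37491) × (1 − 0.42566) × (1 − 0.43447).
= 0.62509 × 0.57434 × 0.56553 = 0.203033.

0.2030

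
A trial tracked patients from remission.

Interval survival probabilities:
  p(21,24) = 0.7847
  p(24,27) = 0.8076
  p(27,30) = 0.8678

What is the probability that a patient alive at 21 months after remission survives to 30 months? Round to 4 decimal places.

0.5499

Chaining the interval survival probabilities: 0.7847 × 0.8076 × 0.8678.
= 0.549945.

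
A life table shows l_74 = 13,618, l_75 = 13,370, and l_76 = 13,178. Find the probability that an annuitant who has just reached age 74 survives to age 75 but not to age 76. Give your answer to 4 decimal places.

0.0141

We want 1|1q74 = (l_75 − l_76)/l_74.
This is the probability of reaching 75 but not 76, conditional on being alive at 74: (l_75 − l_76) / l_74.
= (13,370 − 13,178) / 13,618 = 192 / 13,618 = 0.014099.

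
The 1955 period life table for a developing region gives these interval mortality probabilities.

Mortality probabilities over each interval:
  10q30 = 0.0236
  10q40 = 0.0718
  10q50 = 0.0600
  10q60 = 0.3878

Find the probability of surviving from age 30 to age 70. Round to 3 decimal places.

Chaining the interval survival probabilities: (1 − 0.0236) × (1 − 0.0718) × (1 − 0.0600) × (1 − 0.3878).
= 0.9764 × 0.9282 × 0.9400 × 0.6122 = 0.521543.

0.522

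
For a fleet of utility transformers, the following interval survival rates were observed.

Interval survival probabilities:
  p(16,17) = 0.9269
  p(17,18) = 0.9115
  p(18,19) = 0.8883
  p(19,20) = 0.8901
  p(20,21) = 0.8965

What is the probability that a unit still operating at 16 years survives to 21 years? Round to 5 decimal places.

0.59888

P(survive 16→21) = 0.9269 × 0.9115 × 0.8883 × 0.8901 × 0.8965.
= 0.598878.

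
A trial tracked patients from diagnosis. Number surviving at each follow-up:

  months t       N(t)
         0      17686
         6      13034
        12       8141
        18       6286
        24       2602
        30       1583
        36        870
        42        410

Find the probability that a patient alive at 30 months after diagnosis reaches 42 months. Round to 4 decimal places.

The conditional survival probability is N(42)/N(30) = 410/1583 = 0.259002.

0.2590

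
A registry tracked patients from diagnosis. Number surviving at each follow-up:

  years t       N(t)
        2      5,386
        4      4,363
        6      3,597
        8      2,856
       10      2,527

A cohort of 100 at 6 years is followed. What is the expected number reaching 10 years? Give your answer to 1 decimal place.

The relevant probability is 2,527/3,597 = 0.702530.
Expected number = 100 × 0.702530 = 70.3.

70.3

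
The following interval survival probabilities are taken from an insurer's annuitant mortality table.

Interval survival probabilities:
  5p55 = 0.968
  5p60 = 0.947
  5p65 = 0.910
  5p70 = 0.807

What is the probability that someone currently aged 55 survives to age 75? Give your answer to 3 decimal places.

20p55 = 0.968 × 0.947 × 0.910 × 0.807.
= 0.673194.

0.673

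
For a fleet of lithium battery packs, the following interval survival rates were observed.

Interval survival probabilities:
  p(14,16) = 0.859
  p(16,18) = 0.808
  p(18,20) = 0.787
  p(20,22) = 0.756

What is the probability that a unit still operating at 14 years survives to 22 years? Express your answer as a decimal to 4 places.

Chaining the interval survival probabilities: 0.859 × 0.808 × 0.787 × 0.756.
= 0.412953.

0.4130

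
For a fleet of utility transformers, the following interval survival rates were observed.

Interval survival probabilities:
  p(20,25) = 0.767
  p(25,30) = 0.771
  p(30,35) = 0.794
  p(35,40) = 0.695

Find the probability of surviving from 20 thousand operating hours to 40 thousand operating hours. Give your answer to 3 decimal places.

0.326

Chaining the interval survival probabilities: 0.767 × 0.771 × 0.794 × 0.695.
= 0.326329.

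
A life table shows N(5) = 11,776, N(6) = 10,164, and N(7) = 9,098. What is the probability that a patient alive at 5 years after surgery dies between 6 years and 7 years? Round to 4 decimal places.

This is the probability of reaching 6 but not 7, conditional on being alive at 5: (N(6) − N(7)) / N(5).
= (10,164 − 9,098) / 11,776 = 1,066 / 11,776 = 0.090523.

0.0905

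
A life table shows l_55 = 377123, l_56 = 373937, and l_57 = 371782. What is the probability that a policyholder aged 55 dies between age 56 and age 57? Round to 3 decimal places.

We want 1|1q55 = (l_56 − l_57)/l_55.
This is the probability of reaching 56 but not 57, conditional on being alive at 55: (l_56 − l_57) / l_55.
= (373937 − 371782) / 377123 = 2155 / 377123 = 0.005714.

0.006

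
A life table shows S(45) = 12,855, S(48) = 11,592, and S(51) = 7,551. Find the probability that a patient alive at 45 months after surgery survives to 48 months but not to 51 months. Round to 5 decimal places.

0.31435

This is the probability of reaching 48 but not 51, conditional on being alive at 45: (S(48) − S(51)) / S(45).
= (11,592 − 7,551) / 12,855 = 4,041 / 12,855 = 0.314352.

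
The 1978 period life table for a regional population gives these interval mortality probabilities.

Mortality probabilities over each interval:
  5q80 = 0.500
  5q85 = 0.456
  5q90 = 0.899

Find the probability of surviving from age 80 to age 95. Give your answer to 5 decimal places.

The overall survival probability is (1 − 0.500) × (1 − 0.456) × (1 − 0.899).
= 0.500 × 0.544 × 0.101 = 0.027472.

0.02747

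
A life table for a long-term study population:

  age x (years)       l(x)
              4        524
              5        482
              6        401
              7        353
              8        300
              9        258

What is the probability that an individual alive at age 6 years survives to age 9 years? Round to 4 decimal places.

0.6434

The conditional survival probability is l(9)/l(6) = 258/401 = 0.643392.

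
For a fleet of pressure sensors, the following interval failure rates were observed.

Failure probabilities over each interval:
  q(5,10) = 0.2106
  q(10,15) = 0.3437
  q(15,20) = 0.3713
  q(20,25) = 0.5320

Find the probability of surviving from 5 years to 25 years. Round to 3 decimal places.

Survival from 5 to 25 is the product of surviving each interval: (1 − 0.2106) × (1 − 0.3437) × (1 − 0.3713) × (1 − 0.5320).
= 0.7894 × 0.6563 × 0.6287 × 0.4680 = 0.152436.

0.152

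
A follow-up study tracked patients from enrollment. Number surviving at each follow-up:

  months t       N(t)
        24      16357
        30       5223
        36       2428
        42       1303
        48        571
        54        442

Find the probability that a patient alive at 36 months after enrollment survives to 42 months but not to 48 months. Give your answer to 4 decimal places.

This is the probability of reaching 42 but not 48, conditional on being alive at 36: (N(42) − N(48)) / N(36).
= (1303 − 571) / 2428 = 732 / 2428 = 0.301483.

0.3015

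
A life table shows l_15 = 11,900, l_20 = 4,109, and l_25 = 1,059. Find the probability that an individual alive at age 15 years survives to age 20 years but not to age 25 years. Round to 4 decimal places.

This is the probability of reaching 20 but not 25, conditional on being alive at 15: (l_20 − l_25) / l_15.
= (4,109 − 1,059) / 11,900 = 3,050 / 11,900 = 0.256303.

0.2563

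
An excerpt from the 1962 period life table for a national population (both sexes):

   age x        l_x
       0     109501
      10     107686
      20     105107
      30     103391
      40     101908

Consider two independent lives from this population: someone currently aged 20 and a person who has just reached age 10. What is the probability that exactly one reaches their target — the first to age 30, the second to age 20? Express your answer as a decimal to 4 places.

p₁ = l_30/l_20 = 103391/105107 = 0.983674; p₂ = l_20/l_10 = 105107/107686 = 0.976051.
P(exactly one) = p₁(1−p₂) + (1−p₁)p₂ = 0.023558 + 0.015935 = 0.039493.

0.0395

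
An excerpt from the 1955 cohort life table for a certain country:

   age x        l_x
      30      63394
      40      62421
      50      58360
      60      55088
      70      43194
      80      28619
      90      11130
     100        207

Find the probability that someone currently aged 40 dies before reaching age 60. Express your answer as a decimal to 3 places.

P(die before 60 | alive at 40) = 1 − l_60/l_40 = 1 − 55088/62421 = (7333)/62421 = 0.117476.

0.117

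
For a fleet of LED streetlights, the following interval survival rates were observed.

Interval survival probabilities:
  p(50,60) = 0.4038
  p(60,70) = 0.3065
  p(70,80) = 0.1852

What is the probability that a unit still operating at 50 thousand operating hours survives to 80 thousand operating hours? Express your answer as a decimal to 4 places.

P(survive 50→80) = 0.4038 × 0.3065 × 0.1852.
= 0.022921.

0.0229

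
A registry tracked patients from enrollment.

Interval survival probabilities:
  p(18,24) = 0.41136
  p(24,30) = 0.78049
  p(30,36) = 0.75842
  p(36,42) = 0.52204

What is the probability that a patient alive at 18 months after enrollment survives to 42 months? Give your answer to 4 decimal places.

P(survive 18→42) = 0.41136 × 0.78049 × 0.75842 × 0.52204.
= 0.127117.

0.1271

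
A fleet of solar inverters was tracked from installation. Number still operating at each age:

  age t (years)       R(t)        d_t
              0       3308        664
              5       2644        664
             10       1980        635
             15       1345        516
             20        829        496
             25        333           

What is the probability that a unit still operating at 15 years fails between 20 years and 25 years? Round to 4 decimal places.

This is the probability of reaching 20 but not 25, conditional on being operational at 15: (R(20) − R(25)) / R(15).
= (829 − 333) / 1345 = 496 / 1345 = 0.368773.

0.3688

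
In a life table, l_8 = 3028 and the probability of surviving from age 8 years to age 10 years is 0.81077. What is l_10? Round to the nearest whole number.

l_10 = l_8 × p = 3028 × 0.81077 = 2455.

2455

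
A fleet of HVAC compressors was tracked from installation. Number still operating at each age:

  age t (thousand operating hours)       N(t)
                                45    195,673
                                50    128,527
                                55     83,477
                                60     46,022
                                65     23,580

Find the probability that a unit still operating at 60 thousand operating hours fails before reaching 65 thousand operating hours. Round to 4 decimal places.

0.4876

P(fail before 65 | operational at 60) = 1 − N(65)/N(60) = 1 − 23,580/46,022 = (22,442)/46,022 = 0.487636.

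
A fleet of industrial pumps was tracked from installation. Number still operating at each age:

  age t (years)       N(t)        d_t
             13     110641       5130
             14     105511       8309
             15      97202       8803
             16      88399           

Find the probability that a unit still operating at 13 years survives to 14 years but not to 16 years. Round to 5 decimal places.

This is the probability of reaching 14 but not 16, conditional on being operational at 13: (N(14) − N(16)) / N(13).
= (105511 − 88399) / 110641 = 17112 / 110641 = 0.154662.

0.15466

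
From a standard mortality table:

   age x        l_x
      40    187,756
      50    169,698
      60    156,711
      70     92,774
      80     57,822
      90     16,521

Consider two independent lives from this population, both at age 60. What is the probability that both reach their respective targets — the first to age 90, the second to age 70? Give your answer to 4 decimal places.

0.0624

p₁ = l_90/l_60 = 16,521/156,711 = 0.105423; p₂ = l_70/l_60 = 92,774/156,711 = 0.592007.
P(both) = p₁ × p₂ = 0.105423 × 0.592007 = 0.062411.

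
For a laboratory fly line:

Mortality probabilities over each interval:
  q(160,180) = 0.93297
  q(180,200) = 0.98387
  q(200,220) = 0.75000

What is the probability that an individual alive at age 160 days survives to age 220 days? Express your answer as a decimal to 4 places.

P(survive 160→220) = (1 − 0.93297) × (1 − 0.98387) × (1 − 0.75000).
= 0.06703 × 0.01613 × 0.25000 = 0.000270.

0.0003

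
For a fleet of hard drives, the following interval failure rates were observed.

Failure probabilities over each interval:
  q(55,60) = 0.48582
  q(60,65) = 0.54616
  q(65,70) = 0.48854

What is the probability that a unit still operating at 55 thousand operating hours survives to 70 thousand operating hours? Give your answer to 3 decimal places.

Chaining the interval survival probabilities: (1 − 0.48582) × (1 − 0.54616) × (1 − 0.48854).
= 0.51418 × 0.45384 × 0.51146 = 0.119352.

0.119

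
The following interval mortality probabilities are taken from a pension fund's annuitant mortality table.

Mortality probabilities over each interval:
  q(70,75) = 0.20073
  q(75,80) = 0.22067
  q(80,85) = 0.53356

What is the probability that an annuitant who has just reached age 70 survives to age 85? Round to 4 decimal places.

Chaining the interval survival probabilities: (1 − 0.20073) × (1 − 0.22067) × (1 − 0.53356).
= 0.79927 × 0.77933 × 0.46644 = 0.290543.

0.2905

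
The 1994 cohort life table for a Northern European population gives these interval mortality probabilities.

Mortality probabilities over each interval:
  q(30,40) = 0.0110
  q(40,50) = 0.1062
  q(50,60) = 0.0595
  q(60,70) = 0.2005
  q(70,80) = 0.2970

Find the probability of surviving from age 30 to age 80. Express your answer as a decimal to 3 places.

The overall survival probability is (1 − 0.0110) × (1 − 0.1062) × (1 − 0.0595) × (1 − 0.2005) × (1 − 0.2970).
= 0.9890 × 0.8938 × 0.9405 × 0.7995 × 0.7030 = 0.467271.

0.467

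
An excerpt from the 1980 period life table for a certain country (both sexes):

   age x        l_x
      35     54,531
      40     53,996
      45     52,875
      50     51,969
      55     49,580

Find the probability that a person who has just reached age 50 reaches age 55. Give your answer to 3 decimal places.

We want 5p50 = l_55/l_50.
The conditional survival probability is l_55/l_50 = 49,580/51,969 = 0.954030.

0.954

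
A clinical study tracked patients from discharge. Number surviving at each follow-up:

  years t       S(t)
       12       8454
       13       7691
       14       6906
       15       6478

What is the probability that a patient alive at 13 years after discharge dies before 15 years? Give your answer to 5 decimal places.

P(die before 15 | alive at 13) = 1 − S(15)/S(13) = 1 − 6478/7691 = (1213)/7691 = 0.157717.

0.15772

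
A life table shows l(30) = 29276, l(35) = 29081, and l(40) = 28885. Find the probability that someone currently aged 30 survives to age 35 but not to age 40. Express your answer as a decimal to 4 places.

This is the probability of reaching 35 but not 40, conditional on being alive at 30: (l(35) − l(40)) / l(30).
= (29081 − 28885) / 29276 = 196 / 29276 = 0.006695.

0.0067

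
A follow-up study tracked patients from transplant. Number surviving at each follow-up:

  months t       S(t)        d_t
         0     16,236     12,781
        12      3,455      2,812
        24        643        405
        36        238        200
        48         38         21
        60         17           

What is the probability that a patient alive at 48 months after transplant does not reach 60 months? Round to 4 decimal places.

P(die before 60 | alive at 48) = 1 − S(60)/S(48) = 1 − 17/38 = (21)/38 = 0.552632.

0.5526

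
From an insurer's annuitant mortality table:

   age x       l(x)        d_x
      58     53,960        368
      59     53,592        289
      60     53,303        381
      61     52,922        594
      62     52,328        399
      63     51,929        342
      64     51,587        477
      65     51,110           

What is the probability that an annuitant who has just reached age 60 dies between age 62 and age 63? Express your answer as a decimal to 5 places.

This is the probability of reaching 62 but not 63, conditional on being alive at 60: (l(62) − l(63)) / l(60).
= (52,328 − 51,929) / 53,303 = 399 / 53,303 = 0.007486.

0.00749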